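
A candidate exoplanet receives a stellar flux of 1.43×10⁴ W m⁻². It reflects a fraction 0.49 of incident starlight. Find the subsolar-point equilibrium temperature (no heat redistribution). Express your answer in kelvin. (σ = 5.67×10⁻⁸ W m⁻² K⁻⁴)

T_ss ≈ 599 K

At the subsolar point the surface absorbs S(1−A) and emits σT⁴ per unit area — no factor of 4, since only the local patch is in balance.
T = [1.43×10⁴ × 0.51 / 5.67×10⁻⁸]^(1/4) = (1.29×10¹¹)^(1/4) = 599 K.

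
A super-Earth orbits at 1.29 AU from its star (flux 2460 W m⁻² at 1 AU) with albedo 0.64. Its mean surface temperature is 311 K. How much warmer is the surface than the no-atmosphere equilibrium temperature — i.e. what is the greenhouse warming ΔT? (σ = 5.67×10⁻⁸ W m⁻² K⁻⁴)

ΔT ≈ 90.9 K

S = 2460/1.29² = 1478 W m⁻².
T_eq = [S(1−A)/(4σ)]^(1/4) = [1478×0.36/(4×5.67×10⁻⁸)]^(1/4) = 220.1 K.
ΔT = T_surf − T_eq = 311 − 220.1.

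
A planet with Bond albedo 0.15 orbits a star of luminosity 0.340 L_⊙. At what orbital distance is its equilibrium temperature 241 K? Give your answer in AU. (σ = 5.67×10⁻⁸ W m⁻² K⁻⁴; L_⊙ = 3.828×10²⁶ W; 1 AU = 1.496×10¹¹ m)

d ≈ 0.717 AU

L = 0.340 × 3.828×10²⁶ = 1.30×10²⁶ W.
From T_eq⁴ = L(1−A)/(16πσd²): d = √[L(1−A)/(16πσT_eq⁴)].
d = √[1.30×10²⁶ × 0.85 / (16π × 5.67×10⁻⁸ × (241)⁴)] = 1.07×10¹¹ m = 0.717 AU.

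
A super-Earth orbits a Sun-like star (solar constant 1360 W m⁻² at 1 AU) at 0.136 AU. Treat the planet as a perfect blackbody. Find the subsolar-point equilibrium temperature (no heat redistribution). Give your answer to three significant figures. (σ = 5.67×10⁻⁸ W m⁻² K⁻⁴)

Flux at 0.136 AU: S = 1360/0.136² = 7.35×10⁴ W m⁻².
At the subsolar point the surface absorbs S(1−A) and emits σT⁴ per unit area — no factor of 4, since only the local patch is in balance.
T = [7.35×10⁴ × 1.00 / 5.67×10⁻⁸]^(1/4) = (1.30×10¹²)^(1/4) = 1070 K.

T_ss ≈ 1070 K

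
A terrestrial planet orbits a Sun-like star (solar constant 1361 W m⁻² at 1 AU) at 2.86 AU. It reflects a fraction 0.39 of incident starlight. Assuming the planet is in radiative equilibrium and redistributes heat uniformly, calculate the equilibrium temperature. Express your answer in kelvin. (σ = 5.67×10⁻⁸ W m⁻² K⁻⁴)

T_eq ≈ 145 K

Flux at 2.86 AU: S = 1361/2.86² = 166 W m⁻².
Energy balance: absorbed = emitted ⇒ πR²·S(1−A) = 4πR²·σT_eq⁴, so T_eq⁴ = S(1−A)/(4σ).
T_eq = [166 × 0.61 / (4 × 5.67×10⁻⁸)]^(1/4) = (4.48×10⁸)^(1/4) = 145 K.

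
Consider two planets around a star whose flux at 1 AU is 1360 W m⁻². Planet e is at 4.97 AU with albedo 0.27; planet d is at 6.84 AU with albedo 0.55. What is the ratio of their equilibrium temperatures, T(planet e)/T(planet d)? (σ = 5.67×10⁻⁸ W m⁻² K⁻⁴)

T₁/T₂ ≈ 1.324

T_eq = [S₀(1−A)/(4σd²)]^(1/4), so T ∝ (1−A)^(1/4) / √d.
T₁ = [1360×0.73/(4×5.67×10⁻⁸×4.97²)]^(1/4) = 115.38 K.
T₂ = [1360×0.45/(4×5.67×10⁻⁸×6.84²)]^(1/4) = 87.15 K.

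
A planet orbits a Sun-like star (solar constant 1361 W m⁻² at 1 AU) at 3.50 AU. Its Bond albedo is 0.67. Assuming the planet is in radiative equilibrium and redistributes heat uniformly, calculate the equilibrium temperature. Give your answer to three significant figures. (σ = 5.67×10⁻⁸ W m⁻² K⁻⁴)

T_eq ≈ 113 K

Flux at 3.50 AU: S = 1361/3.50² = 111 W m⁻².
Energy balance: absorbed = emitted ⇒ πR²·S(1−A) = 4πR²·σT_eq⁴, so T_eq⁴ = S(1−A)/(4σ).
T_eq = [111 × 0.33 / (4 × 5.67×10⁻⁸)]^(1/4) = (1.62×10⁸)^(1/4) = 113 K.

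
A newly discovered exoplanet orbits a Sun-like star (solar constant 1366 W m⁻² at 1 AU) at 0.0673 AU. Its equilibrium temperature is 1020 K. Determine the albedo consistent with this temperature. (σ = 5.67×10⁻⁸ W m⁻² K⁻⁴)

Flux at 0.0673 AU: S = 1366/0.0673² = 3.02×10⁵ W m⁻².
From T_eq⁴ = S(1−A)/(4σ): 1−A = 4σT_eq⁴/S.
1−A = 4 × 5.67×10⁻⁸ × (1020)⁴ / 3.02×10⁵ = 0.814.

A ≈ 0.19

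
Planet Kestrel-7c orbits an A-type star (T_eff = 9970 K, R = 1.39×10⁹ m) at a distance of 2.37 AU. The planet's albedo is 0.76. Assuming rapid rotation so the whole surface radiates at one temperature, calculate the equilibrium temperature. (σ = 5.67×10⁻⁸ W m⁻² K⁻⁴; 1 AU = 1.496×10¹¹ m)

T_eq ≈ 309 K

d = 2.37 AU = 3.55×10¹¹ m.
L = 4πR_⋆²σT_⋆⁴ = 4π(1.39×10⁹)² × 5.67×10⁻⁸ × (9970)⁴ = 1.36×10²⁸ W.
S = L/(4πd²) = 8610 W m⁻².
Energy balance: absorbed = emitted ⇒ πR²·S(1−A) = 4πR²·σT_eq⁴, so T_eq⁴ = S(1−A)/(4σ).
T_eq = [8610 × 0.24 / (4 × 5.67×10⁻⁸)]^(1/4) = (9.11×10⁹)^(1/4) = 309 K.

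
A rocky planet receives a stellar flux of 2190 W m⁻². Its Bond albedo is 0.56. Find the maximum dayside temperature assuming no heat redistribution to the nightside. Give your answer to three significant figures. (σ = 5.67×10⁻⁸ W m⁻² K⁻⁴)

With no redistribution each surface element balances locally: S(1−A) = σT⁴.
T = [2190 × 0.44 / 5.67×10⁻⁸]^(1/4) = (1.70×10¹⁰)^(1/4) = 361 K.

T_ss ≈ 361 K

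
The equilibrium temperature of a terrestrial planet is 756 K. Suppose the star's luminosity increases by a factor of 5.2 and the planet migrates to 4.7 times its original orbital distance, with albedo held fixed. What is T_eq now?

T_eq ∝ L^(1/4) · d^(−1/2).
T′ = 756 × 5.2^(1/4) / 4.7^(1/2) = 527 K.

T_eq ≈ 527 K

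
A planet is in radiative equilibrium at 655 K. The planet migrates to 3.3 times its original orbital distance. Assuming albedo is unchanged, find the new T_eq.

T_eq ≈ 361 K

T_eq ∝ L^(1/4) · d^(−1/2).
T′ = 655 / 3.3^(1/2) = 361 K.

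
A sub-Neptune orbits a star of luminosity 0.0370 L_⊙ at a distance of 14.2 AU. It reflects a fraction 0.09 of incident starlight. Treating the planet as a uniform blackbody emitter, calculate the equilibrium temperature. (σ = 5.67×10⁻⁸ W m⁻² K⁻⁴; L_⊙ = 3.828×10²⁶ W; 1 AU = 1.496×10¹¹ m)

T_eq ≈ 31.6 K

d = 14.2 AU = 2.12×10¹² m.
L = 0.0370 × 3.828×10²⁶ = 1.42×10²⁵ W.
Flux: S = L/(4πd²) = 1.42×10²⁵/(4π×(2.12×10¹²)²) = 0.250 W m⁻².
Energy balance: absorbed = emitted ⇒ πR²·S(1−A) = 4πR²·σT_eq⁴, so T_eq⁴ = S(1−A)/(4σ).
T_eq = [0.250 × 0.91 / (4 × 5.67×10⁻⁸)]^(1/4) = (1.00×10⁶)^(1/4) = 31.6 K.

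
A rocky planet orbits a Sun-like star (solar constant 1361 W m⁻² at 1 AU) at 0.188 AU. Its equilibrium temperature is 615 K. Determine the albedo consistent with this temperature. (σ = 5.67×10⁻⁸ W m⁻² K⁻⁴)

Flux at 0.188 AU: S = 1361/0.188² = 3.85×10⁴ W m⁻².
From T_eq⁴ = S(1−A)/(4σ): 1−A = 4σT_eq⁴/S.
1−A = 4 × 5.67×10⁻⁸ × (615)⁴ / 3.85×10⁴ = 0.843.

A ≈ 0.16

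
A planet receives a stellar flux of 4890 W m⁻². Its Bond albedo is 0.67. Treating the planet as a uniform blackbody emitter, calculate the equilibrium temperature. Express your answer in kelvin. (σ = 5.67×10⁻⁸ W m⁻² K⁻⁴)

T_eq ≈ 290 K

Energy balance: absorbed = emitted ⇒ πR²·S(1−A) = 4πR²·σT_eq⁴, so T_eq⁴ = S(1−A)/(4σ).
T_eq = [4890 × 0.33 / (4 × 5.67×10⁻⁸)]^(1/4) = (7.12×10⁹)^(1/4) = 290 K.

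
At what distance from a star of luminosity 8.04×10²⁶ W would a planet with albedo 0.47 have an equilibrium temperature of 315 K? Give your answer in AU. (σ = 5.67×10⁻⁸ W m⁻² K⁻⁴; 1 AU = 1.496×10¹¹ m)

From T_eq⁴ = L(1−A)/(16πσd²): d = √[L(1−A)/(16πσT_eq⁴)].
d = √[8.04×10²⁶ × 0.53 / (16π × 5.67×10⁻⁸ × (315)⁴)] = 1.23×10¹¹ m = 0.824 AU.

d ≈ 0.824 AU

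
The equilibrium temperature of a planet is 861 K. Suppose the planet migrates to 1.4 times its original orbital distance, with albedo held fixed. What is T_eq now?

T_eq ≈ 728 K

T_eq ∝ L^(1/4) · d^(−1/2).
T′ = 861 / 1.4^(1/2) = 728 K.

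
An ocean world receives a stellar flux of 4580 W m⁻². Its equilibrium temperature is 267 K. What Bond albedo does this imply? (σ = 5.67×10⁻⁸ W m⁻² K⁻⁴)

From T_eq⁴ = S(1−A)/(4σ): 1−A = 4σT_eq⁴/S.
1−A = 4 × 5.67×10⁻⁸ × (267)⁴ / 4580 = 0.252.

A ≈ 0.75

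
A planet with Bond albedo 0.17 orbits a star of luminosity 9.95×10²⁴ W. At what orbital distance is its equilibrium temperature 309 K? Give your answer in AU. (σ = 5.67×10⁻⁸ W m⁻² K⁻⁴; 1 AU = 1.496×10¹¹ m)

d ≈ 0.119 AU

From T_eq⁴ = L(1−A)/(16πσd²): d = √[L(1−A)/(16πσT_eq⁴)].
d = √[9.95×10²⁴ × 0.83 / (16π × 5.67×10⁻⁸ × (309)⁴)] = 1.78×10¹⁰ m = 0.119 AU.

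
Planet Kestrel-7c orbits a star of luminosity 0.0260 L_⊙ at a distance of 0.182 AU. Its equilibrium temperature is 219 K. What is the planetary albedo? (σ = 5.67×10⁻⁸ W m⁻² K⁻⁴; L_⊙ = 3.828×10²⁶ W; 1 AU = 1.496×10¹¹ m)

d = 0.182 AU = 2.72×10¹⁰ m.
L = 0.0260 × 3.828×10²⁶ = 9.95×10²⁴ W.
Flux: S = L/(4πd²) = 9.95×10²⁴/(4π×(2.72×10¹⁰)²) = 1070 W m⁻².
From T_eq⁴ = S(1−A)/(4σ): 1−A = 4σT_eq⁴/S.
1−A = 4 × 5.67×10⁻⁸ × (219)⁴ / 1070 = 0.488.

A ≈ 0.51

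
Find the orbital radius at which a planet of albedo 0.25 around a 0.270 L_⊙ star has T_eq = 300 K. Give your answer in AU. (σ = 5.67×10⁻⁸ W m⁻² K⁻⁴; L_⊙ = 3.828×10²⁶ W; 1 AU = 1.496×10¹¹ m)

L = 0.270 × 3.828×10²⁶ = 1.03×10²⁶ W.
From T_eq⁴ = L(1−A)/(16πσd²): d = √[L(1−A)/(16πσT_eq⁴)].
d = √[1.03×10²⁶ × 0.75 / (16π × 5.67×10⁻⁸ × (300)⁴)] = 5.79×10¹⁰ m = 0.387 AU.

d ≈ 0.387 AU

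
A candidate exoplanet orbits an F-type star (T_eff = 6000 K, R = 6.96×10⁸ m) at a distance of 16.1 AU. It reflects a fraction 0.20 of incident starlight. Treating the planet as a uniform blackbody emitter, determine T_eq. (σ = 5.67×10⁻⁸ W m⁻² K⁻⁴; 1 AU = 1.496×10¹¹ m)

d = 16.1 AU = 2.41×10¹² m.
L = 4πR_⋆²σT_⋆⁴ = 4π(6.96×10⁸)² × 5.67×10⁻⁸ × (6000)⁴ = 4.47×10²⁶ W.
S = L/(4πd²) = 6.14 W m⁻².
Energy balance: absorbed = emitted ⇒ πR²·S(1−A) = 4πR²·σT_eq⁴, so T_eq⁴ = S(1−A)/(4σ).
T_eq = [6.14 × 0.80 / (4 × 5.67×10⁻⁸)]^(1/4) = (2.16×10⁷)^(1/4) = 68.2 K.

T_eq ≈ 68.2 K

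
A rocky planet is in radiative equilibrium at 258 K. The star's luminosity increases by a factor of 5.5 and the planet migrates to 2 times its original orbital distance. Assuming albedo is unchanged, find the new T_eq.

T_eq ≈ 279 K

T_eq ∝ L^(1/4) · d^(−1/2).
T′ = 258 × 5.5^(1/4) / 2^(1/2) = 279 K.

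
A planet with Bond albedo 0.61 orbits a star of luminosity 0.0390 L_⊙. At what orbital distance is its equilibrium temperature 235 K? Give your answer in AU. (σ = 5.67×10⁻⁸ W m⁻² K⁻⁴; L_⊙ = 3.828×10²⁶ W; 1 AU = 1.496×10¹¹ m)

d ≈ 0.173 AU

L = 0.0390 × 3.828×10²⁶ = 1.49×10²⁵ W.
From T_eq⁴ = L(1−A)/(16πσd²): d = √[L(1−A)/(16πσT_eq⁴)].
d = √[1.49×10²⁵ × 0.39 / (16π × 5.67×10⁻⁸ × (235)⁴)] = 2.59×10¹⁰ m = 0.173 AU.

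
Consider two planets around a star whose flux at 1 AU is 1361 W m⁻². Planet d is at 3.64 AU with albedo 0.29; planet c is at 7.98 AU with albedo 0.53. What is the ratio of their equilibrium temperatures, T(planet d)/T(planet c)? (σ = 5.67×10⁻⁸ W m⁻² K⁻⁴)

T_eq = [S₀(1−A)/(4σd²)]^(1/4), so T ∝ (1−A)^(1/4) / √d.
T₁ = [1361×0.71/(4×5.67×10⁻⁸×3.64²)]^(1/4) = 133.91 K.
T₂ = [1361×0.47/(4×5.67×10⁻⁸×7.98²)]^(1/4) = 81.58 K.

T₁/T₂ ≈ 1.641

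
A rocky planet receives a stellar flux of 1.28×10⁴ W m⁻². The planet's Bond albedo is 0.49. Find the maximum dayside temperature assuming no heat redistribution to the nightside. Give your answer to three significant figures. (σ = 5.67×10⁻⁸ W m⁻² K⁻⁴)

With no redistribution each surface element balances locally: S(1−A) = σT⁴.
T = [1.28×10⁴ × 0.51 / 5.67×10⁻⁸]^(1/4) = (1.15×10¹¹)^(1/4) = 583 K.

T_ss ≈ 583 K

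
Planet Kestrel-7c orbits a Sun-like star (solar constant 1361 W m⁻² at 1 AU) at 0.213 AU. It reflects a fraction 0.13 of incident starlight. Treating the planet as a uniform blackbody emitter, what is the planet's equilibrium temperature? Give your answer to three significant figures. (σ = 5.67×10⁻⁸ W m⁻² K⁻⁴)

T_eq ≈ 582 K

Flux at 0.213 AU: S = 1361/0.213² = 3.00×10⁴ W m⁻².
Energy balance: absorbed = emitted ⇒ πR²·S(1−A) = 4πR²·σT_eq⁴, so T_eq⁴ = S(1−A)/(4σ).
T_eq = [3.00×10⁴ × 0.87 / (4 × 5.67×10⁻⁸)]^(1/4) = (1.15×10¹¹)^(1/4) = 582 K.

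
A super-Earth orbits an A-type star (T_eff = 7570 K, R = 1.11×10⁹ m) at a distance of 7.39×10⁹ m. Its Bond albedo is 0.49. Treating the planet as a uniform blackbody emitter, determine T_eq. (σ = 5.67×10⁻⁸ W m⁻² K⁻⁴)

T_eq ≈ 1750 K

L = 4πR_⋆²σT_⋆⁴ = 4π(1.11×10⁹)² × 5.67×10⁻⁸ × (7570)⁴ = 2.88×10²⁷ W.
S = L/(4πd²) = 4.20×10⁶ W m⁻².
Energy balance: absorbed = emitted ⇒ πR²·S(1−A) = 4πR²·σT_eq⁴, so T_eq⁴ = S(1−A)/(4σ).
T_eq = [4.20×10⁶ × 0.51 / (4 × 5.67×10⁻⁸)]^(1/4) = (9.45×10¹²)^(1/4) = 1750 K.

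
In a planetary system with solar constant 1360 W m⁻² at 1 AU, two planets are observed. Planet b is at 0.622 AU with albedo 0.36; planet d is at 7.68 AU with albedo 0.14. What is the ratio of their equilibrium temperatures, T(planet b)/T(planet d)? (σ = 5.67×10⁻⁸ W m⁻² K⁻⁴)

T_eq = [S₀(1−A)/(4σd²)]^(1/4), so T ∝ (1−A)^(1/4) / √d.
T₁ = [1360×0.64/(4×5.67×10⁻⁸×0.622²)]^(1/4) = 315.59 K.
T₂ = [1360×0.86/(4×5.67×10⁻⁸×7.68²)]^(1/4) = 96.70 K.

T₁/T₂ ≈ 3.264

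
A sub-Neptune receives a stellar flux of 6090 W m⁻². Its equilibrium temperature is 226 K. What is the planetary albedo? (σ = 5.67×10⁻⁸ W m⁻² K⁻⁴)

From T_eq⁴ = S(1−A)/(4σ): 1−A = 4σT_eq⁴/S.
1−A = 4 × 5.67×10⁻⁸ × (226)⁴ / 6090 = 0.097.

A ≈ 0.90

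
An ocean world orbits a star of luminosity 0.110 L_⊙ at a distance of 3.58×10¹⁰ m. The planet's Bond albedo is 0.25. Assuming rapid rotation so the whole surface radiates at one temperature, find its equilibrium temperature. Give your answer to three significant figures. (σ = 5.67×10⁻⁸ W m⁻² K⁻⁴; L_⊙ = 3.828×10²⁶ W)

L = 0.110 × 3.828×10²⁶ = 4.21×10²⁵ W.
Flux: S = L/(4πd²) = 4.21×10²⁵/(4π×(3.58×10¹⁰)²) = 2610 W m⁻².
Energy balance: absorbed = emitted ⇒ πR²·S(1−A) = 4πR²·σT_eq⁴, so T_eq⁴ = S(1−A)/(4σ).
T_eq = [2610 × 0.75 / (4 × 5.67×10⁻⁸)]^(1/4) = (8.65×10⁹)^(1/4) = 305 K.

T_eq ≈ 305 K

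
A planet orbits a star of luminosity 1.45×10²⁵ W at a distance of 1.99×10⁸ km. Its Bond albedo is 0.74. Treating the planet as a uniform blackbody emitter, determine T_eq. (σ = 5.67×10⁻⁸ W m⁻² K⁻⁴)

T_eq ≈ 76.0 K

d = 1.99×10⁸ km = 1.99×10¹¹ m.
Flux: S = L/(4πd²) = 1.45×10²⁵/(4π×(1.99×10¹¹)²) = 29.1 W m⁻².
Energy balance: absorbed = emitted ⇒ πR²·S(1−A) = 4πR²·σT_eq⁴, so T_eq⁴ = S(1−A)/(4σ).
T_eq = [29.1 × 0.26 / (4 × 5.67×10⁻⁸)]^(1/4) = (3.34×10⁷)^(1/4) = 76.0 K.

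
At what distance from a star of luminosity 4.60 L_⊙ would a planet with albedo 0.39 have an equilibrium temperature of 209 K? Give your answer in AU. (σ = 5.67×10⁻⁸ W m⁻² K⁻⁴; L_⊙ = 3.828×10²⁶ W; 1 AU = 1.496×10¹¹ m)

d ≈ 2.97 AU

L = 4.60 × 3.828×10²⁶ = 1.76×10²⁷ W.
From T_eq⁴ = L(1−A)/(16πσd²): d = √[L(1−A)/(16πσT_eq⁴)].
d = √[1.76×10²⁷ × 0.61 / (16π × 5.67×10⁻⁸ × (209)⁴)] = 4.44×10¹¹ m = 2.97 AU.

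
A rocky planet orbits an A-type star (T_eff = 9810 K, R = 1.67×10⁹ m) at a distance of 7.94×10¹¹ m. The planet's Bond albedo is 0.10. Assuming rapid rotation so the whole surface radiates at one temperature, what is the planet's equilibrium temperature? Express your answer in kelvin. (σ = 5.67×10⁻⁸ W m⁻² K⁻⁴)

T_eq ≈ 310 K

L = 4πR_⋆²σT_⋆⁴ = 4π(1.67×10⁹)² × 5.67×10⁻⁸ × (9810)⁴ = 1.84×10²⁸ W.
S = L/(4πd²) = 2320 W m⁻².
Energy balance: absorbed = emitted ⇒ πR²·S(1−A) = 4πR²·σT_eq⁴, so T_eq⁴ = S(1−A)/(4σ).
T_eq = [2320 × 0.90 / (4 × 5.67×10⁻⁸)]^(1/4) = (9.22×10⁹)^(1/4) = 310 K.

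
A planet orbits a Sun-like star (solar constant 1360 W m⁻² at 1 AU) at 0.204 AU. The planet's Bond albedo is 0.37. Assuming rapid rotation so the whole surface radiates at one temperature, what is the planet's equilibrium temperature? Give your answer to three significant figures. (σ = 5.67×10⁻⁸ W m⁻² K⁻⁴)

T_eq ≈ 549 K

Flux at 0.204 AU: S = 1360/0.204² = 3.27×10⁴ W m⁻².
Energy balance: absorbed = emitted ⇒ πR²·S(1−A) = 4πR²·σT_eq⁴, so T_eq⁴ = S(1−A)/(4σ).
T_eq = [3.27×10⁴ × 0.63 / (4 × 5.67×10⁻⁸)]^(1/4) = (9.08×10¹⁰)^(1/4) = 549 K.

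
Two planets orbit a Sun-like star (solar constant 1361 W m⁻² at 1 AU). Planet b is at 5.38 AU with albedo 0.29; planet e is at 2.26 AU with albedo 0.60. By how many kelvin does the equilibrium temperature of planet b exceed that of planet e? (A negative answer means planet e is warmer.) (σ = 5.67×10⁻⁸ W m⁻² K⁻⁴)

ΔT ≈ -37.1 K

T_eq = [S₀(1−A)/(4σd²)]^(1/4), so T ∝ (1−A)^(1/4) / √d.
T₁ = [1361×0.71/(4×5.67×10⁻⁸×5.38²)]^(1/4) = 110.15 K.
T₂ = [1361×0.40/(4×5.67×10⁻⁸×2.26²)]^(1/4) = 147.24 K.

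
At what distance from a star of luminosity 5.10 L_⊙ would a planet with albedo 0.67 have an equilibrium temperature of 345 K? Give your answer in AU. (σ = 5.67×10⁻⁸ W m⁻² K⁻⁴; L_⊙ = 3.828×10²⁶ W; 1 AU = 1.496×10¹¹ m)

L = 5.10 × 3.828×10²⁶ = 1.95×10²⁷ W.
From T_eq⁴ = L(1−A)/(16πσd²): d = √[L(1−A)/(16πσT_eq⁴)].
d = √[1.95×10²⁷ × 0.33 / (16π × 5.67×10⁻⁸ × (345)⁴)] = 1.26×10¹¹ m = 0.844 AU.

d ≈ 0.844 AU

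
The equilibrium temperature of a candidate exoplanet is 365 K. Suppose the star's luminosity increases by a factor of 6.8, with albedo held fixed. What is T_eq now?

T_eq ∝ L^(1/4) · d^(−1/2).
T′ = 365 × 6.8^(1/4) = 589 K.

T_eq ≈ 589 K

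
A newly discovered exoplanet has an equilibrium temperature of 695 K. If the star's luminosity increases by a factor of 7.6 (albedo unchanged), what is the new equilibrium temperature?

T_eq ≈ 1150 K

T_eq ∝ L^(1/4) · d^(−1/2).
T′ = 695 × 7.6^(1/4) = 1150 K.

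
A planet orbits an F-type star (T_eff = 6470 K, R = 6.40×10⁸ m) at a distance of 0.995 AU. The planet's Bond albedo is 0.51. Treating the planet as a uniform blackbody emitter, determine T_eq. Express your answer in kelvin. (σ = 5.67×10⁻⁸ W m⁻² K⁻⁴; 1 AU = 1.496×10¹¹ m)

d = 0.995 AU = 1.49×10¹¹ m.
L = 4πR_⋆²σT_⋆⁴ = 4π(6.40×10⁸)² × 5.67×10⁻⁸ × (6470)⁴ = 5.11×10²⁶ W.
S = L/(4πd²) = 1840 W m⁻².
Energy balance: absorbed = emitted ⇒ πR²·S(1−A) = 4πR²·σT_eq⁴, so T_eq⁴ = S(1−A)/(4σ).
T_eq = [1840 × 0.49 / (4 × 5.67×10⁻⁸)]^(1/4) = (3.97×10⁹)^(1/4) = 251 K.

T_eq ≈ 251 K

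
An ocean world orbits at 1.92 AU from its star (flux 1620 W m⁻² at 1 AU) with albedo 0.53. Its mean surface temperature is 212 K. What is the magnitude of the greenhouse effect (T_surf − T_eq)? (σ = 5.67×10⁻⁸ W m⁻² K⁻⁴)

S = 1620/1.92² = 439.5 W m⁻².
T_eq = [S(1−A)/(4σ)]^(1/4) = [439.5×0.47/(4×5.67×10⁻⁸)]^(1/4) = 173.7 K.
ΔT = T_surf − T_eq = 212 − 173.7.

ΔT ≈ 38.3 K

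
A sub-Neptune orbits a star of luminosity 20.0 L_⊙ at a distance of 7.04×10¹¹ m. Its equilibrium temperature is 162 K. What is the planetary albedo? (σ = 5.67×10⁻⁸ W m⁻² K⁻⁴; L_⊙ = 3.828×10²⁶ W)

L = 20.0 × 3.828×10²⁶ = 7.66×10²⁷ W.
Flux: S = L/(4πd²) = 7.66×10²⁷/(4π×(7.04×10¹¹)²) = 1230 W m⁻².
From T_eq⁴ = S(1−A)/(4σ): 1−A = 4σT_eq⁴/S.
1−A = 4 × 5.67×10⁻⁸ × (162)⁴ / 1230 = 0.127.

A ≈ 0.87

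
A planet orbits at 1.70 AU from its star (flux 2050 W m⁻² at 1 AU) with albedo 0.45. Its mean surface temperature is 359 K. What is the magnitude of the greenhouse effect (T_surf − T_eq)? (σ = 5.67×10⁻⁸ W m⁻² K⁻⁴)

ΔT ≈ 155.3 K

S = 2050/1.70² = 709.3 W m⁻².
T_eq = [S(1−A)/(4σ)]^(1/4) = [709.3×0.55/(4×5.67×10⁻⁸)]^(1/4) = 203.7 K.
ΔT = T_surf − T_eq = 359 − 203.7.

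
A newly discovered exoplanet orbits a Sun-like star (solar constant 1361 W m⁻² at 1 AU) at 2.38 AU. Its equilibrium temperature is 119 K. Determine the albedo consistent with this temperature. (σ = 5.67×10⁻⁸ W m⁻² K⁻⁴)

Flux at 2.38 AU: S = 1361/2.38² = 240 W m⁻².
From T_eq⁴ = S(1−A)/(4σ): 1−A = 4σT_eq⁴/S.
1−A = 4 × 5.67×10⁻⁸ × (119)⁴ / 240 = 0.189.

A ≈ 0.81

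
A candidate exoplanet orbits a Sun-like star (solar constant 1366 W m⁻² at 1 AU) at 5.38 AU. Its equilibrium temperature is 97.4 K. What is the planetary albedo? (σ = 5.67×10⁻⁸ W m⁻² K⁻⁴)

A ≈ 0.57

Flux at 5.38 AU: S = 1366/5.38² = 47.2 W m⁻².
From T_eq⁴ = S(1−A)/(4σ): 1−A = 4σT_eq⁴/S.
1−A = 4 × 5.67×10⁻⁸ × (97.4)⁴ / 47.2 = 0.433.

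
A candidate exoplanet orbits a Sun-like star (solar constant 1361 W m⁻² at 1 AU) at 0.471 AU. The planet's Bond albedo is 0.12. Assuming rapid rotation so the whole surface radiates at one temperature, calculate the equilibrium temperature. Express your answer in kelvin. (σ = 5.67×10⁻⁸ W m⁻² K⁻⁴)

T_eq ≈ 393 K

Flux at 0.471 AU: S = 1361/0.471² = 6140 W m⁻².
Energy balance: absorbed = emitted ⇒ πR²·S(1−A) = 4πR²·σT_eq⁴, so T_eq⁴ = S(1−A)/(4σ).
T_eq = [6140 × 0.88 / (4 × 5.67×10⁻⁸)]^(1/4) = (2.38×10¹⁰)^(1/4) = 393 K.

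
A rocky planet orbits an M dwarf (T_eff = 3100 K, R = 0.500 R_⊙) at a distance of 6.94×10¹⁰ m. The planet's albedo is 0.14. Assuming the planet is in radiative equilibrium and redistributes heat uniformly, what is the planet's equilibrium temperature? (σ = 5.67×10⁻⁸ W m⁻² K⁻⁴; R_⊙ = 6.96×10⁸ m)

R_⋆ = 0.500 × 6.96×10⁸ = 3.48×10⁸ m.
L = 4πR_⋆²σT_⋆⁴ = 4π(3.48×10⁸)² × 5.67×10⁻⁸ × (3100)⁴ = 7.97×10²⁴ W.
S = L/(4πd²) = 132 W m⁻².
Energy balance: absorbed = emitted ⇒ πR²·S(1−A) = 4πR²·σT_eq⁴, so T_eq⁴ = S(1−A)/(4σ).
T_eq = [132 × 0.86 / (4 × 5.67×10⁻⁸)]^(1/4) = (4.99×10⁸)^(1/4) = 149 K.

T_eq ≈ 149 K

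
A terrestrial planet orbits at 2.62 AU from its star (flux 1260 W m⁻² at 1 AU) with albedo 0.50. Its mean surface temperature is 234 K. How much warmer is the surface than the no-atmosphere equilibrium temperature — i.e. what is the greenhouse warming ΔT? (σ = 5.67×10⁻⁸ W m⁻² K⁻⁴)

ΔT ≈ 92.2 K

S = 1260/2.62² = 183.6 W m⁻².
T_eq = [S(1−A)/(4σ)]^(1/4) = [183.6×0.50/(4×5.67×10⁻⁸)]^(1/4) = 141.8 K.
ΔT = T_surf − T_eq = 234 − 141.8.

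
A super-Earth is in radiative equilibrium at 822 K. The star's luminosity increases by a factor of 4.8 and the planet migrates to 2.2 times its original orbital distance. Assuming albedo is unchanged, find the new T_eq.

T_eq ≈ 820 K

T_eq ∝ L^(1/4) · d^(−1/2).
T′ = 822 × 4.8^(1/4) / 2.2^(1/2) = 820 K.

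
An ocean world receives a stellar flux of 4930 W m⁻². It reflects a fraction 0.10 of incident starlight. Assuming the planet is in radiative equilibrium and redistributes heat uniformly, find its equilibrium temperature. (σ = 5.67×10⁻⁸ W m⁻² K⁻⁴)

T_eq ≈ 374 K

Energy balance: absorbed = emitted ⇒ πR²·S(1−A) = 4πR²·σT_eq⁴, so T_eq⁴ = S(1−A)/(4σ).
T_eq = [4930 × 0.90 / (4 × 5.67×10⁻⁸)]^(1/4) = (1.96×10¹⁰)^(1/4) = 374 K.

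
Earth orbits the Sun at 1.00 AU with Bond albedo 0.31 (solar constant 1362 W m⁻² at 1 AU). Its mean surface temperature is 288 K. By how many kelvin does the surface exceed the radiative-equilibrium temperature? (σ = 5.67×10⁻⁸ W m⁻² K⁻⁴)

S = 1362/1.00² = 1362 W m⁻².
T_eq = [S(1−A)/(4σ)]^(1/4) = [1362×0.69/(4×5.67×10⁻⁸)]^(1/4) = 253.7 K.
ΔT = T_surf − T_eq = 288 − 253.7.

ΔT ≈ 34.3 K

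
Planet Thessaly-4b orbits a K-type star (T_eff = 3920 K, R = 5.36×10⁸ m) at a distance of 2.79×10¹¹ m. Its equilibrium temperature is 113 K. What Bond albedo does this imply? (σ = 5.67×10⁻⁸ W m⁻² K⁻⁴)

A ≈ 0.25

L = 4πR_⋆²σT_⋆⁴ = 4π(5.36×10⁸)² × 5.67×10⁻⁸ × (3920)⁴ = 4.83×10²⁵ W.
S = L/(4πd²) = 49.4 W m⁻².
From T_eq⁴ = S(1−A)/(4σ): 1−A = 4σT_eq⁴/S.
1−A = 4 × 5.67×10⁻⁸ × (113)⁴ / 49.4 = 0.748.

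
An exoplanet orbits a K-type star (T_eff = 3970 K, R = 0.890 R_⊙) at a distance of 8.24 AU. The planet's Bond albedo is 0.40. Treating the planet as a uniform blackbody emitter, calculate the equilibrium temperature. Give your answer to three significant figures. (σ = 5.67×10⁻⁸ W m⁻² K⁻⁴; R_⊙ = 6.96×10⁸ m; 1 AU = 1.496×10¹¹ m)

T_eq ≈ 55.4 K

R_⋆ = 0.890 × 6.96×10⁸ = 6.19×10⁸ m.
d = 8.24 AU = 1.23×10¹² m.
L = 4πR_⋆²σT_⋆⁴ = 4π(6.19×10⁸)² × 5.67×10⁻⁸ × (3970)⁴ = 6.79×10²⁵ W.
S = L/(4πd²) = 3.56 W m⁻².
Energy balance: absorbed = emitted ⇒ πR²·S(1−A) = 4πR²·σT_eq⁴, so T_eq⁴ = S(1−A)/(4σ).
T_eq = [3.56 × 0.60 / (4 × 5.67×10⁻⁸)]^(1/4) = (9.41×10⁶)^(1/4) = 55.4 K.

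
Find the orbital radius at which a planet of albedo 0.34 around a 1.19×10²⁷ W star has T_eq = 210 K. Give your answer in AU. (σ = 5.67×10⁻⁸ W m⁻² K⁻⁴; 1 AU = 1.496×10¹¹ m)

d ≈ 2.52 AU

From T_eq⁴ = L(1−A)/(16πσd²): d = √[L(1−A)/(16πσT_eq⁴)].
d = √[1.19×10²⁷ × 0.66 / (16π × 5.67×10⁻⁸ × (210)⁴)] = 3.76×10¹¹ m = 2.52 AU.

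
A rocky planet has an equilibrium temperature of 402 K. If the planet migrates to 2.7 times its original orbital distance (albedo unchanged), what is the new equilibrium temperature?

T_eq ∝ L^(1/4) · d^(−1/2).
T′ = 402 / 2.7^(1/2) = 245 K.

T_eq ≈ 245 K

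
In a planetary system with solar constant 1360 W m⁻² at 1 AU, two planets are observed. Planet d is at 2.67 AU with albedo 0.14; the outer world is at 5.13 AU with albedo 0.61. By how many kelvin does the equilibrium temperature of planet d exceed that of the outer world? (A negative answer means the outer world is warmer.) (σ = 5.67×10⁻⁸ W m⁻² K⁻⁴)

T_eq = [S₀(1−A)/(4σd²)]^(1/4), so T ∝ (1−A)^(1/4) / √d.
T₁ = [1360×0.86/(4×5.67×10⁻⁸×2.67²)]^(1/4) = 164.00 K.
T₂ = [1360×0.39/(4×5.67×10⁻⁸×5.13²)]^(1/4) = 97.09 K.

ΔT ≈ 66.9 K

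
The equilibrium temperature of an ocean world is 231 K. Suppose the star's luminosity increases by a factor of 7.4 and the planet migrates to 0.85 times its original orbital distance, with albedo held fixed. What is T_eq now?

T_eq ≈ 413 K

T_eq ∝ L^(1/4) · d^(−1/2).
T′ = 231 × 7.4^(1/4) / 0.85^(1/2) = 413 K.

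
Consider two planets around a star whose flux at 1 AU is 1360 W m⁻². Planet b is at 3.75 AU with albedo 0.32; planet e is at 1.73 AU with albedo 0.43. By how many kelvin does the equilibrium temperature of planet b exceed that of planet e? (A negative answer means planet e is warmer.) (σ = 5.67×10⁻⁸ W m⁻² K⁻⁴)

T_eq = [S₀(1−A)/(4σd²)]^(1/4), so T ∝ (1−A)^(1/4) / √d.
T₁ = [1360×0.68/(4×5.67×10⁻⁸×3.75²)]^(1/4) = 130.49 K.
T₂ = [1360×0.57/(4×5.67×10⁻⁸×1.73²)]^(1/4) = 183.83 K.

ΔT ≈ -53.3 K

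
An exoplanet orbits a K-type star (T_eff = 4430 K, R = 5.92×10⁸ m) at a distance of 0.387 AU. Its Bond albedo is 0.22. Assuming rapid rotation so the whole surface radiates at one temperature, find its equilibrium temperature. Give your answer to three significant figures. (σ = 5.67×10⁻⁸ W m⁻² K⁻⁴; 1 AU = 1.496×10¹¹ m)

d = 0.387 AU = 5.79×10¹⁰ m.
L = 4πR_⋆²σT_⋆⁴ = 4π(5.92×10⁸)² × 5.67×10⁻⁸ × (4430)⁴ = 9.62×10²⁵ W.
S = L/(4πd²) = 2280 W m⁻².
Energy balance: absorbed = emitted ⇒ πR²·S(1−A) = 4πR²·σT_eq⁴, so T_eq⁴ = S(1−A)/(4σ).
T_eq = [2280 × 0.78 / (4 × 5.67×10⁻⁸)]^(1/4) = (7.85×10⁹)^(1/4) = 298 K.

T_eq ≈ 298 K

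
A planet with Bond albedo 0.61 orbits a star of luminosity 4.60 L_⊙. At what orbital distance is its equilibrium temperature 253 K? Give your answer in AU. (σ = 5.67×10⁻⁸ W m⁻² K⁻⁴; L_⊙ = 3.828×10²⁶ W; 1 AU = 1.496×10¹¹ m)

L = 4.60 × 3.828×10²⁶ = 1.76×10²⁷ W.
From T_eq⁴ = L(1−A)/(16πσd²): d = √[L(1−A)/(16πσT_eq⁴)].
d = √[1.76×10²⁷ × 0.39 / (16π × 5.67×10⁻⁸ × (253)⁴)] = 2.43×10¹¹ m = 1.62 AU.

d ≈ 1.62 AU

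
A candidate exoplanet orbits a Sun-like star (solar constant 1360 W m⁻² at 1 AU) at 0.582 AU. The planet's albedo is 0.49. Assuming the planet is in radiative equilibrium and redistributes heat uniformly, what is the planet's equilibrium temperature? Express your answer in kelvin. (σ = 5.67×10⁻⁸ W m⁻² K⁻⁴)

T_eq ≈ 308 K

Flux at 0.582 AU: S = 1360/0.582² = 4020 W m⁻².
Energy balance: absorbed = emitted ⇒ πR²·S(1−A) = 4πR²·σT_eq⁴, so T_eq⁴ = S(1−A)/(4σ).
T_eq = [4020 × 0.51 / (4 × 5.67×10⁻⁸)]^(1/4) = (9.03×10⁹)^(1/4) = 308 K.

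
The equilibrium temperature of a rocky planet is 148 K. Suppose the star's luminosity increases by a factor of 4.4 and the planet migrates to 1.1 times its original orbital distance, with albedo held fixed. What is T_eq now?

T_eq ≈ 204 K

T_eq ∝ L^(1/4) · d^(−1/2).
T′ = 148 × 4.4^(1/4) / 1.1^(1/2) = 204 K.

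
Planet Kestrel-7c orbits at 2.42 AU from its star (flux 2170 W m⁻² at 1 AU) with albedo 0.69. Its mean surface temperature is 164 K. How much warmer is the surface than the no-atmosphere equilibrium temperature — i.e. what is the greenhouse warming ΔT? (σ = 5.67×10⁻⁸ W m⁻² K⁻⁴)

ΔT ≈ 14.0 K

S = 2170/2.42² = 370.5 W m⁻².
T_eq = [S(1−A)/(4σ)]^(1/4) = [370.5×0.31/(4×5.67×10⁻⁸)]^(1/4) = 150.0 K.
ΔT = T_surf − T_eq = 164 − 150.0.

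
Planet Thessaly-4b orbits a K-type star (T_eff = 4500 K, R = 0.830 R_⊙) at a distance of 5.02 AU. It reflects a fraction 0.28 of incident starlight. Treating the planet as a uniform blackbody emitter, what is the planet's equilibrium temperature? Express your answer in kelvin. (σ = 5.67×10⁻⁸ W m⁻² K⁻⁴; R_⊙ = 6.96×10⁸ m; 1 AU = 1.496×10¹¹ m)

T_eq ≈ 81.3 K

R_⋆ = 0.830 × 6.96×10⁸ = 5.78×10⁸ m.
d = 5.02 AU = 7.51×10¹¹ m.
L = 4πR_⋆²σT_⋆⁴ = 4π(5.78×10⁸)² × 5.67×10⁻⁸ × (4500)⁴ = 9.75×10²⁵ W.
S = L/(4πd²) = 13.8 W m⁻².
Energy balance: absorbed = emitted ⇒ πR²·S(1−A) = 4πR²·σT_eq⁴, so T_eq⁴ = S(1−A)/(4σ).
T_eq = [13.8 × 0.72 / (4 × 5.67×10⁻⁸)]^(1/4) = (4.37×10⁷)^(1/4) = 81.3 K.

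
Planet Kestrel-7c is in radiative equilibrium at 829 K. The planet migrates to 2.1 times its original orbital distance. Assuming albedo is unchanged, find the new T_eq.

T_eq ∝ L^(1/4) · d^(−1/2).
T′ = 829 / 2.1^(1/2) = 572 K.

T_eq ≈ 572 K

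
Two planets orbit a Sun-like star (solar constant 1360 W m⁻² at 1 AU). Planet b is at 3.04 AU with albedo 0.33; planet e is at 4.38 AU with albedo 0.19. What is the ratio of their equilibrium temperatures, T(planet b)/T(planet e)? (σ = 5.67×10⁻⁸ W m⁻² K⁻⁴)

T₁/T₂ ≈ 1.145

T_eq = [S₀(1−A)/(4σd²)]^(1/4), so T ∝ (1−A)^(1/4) / √d.
T₁ = [1360×0.67/(4×5.67×10⁻⁸×3.04²)]^(1/4) = 144.40 K.
T₂ = [1360×0.81/(4×5.67×10⁻⁸×4.38²)]^(1/4) = 126.14 K.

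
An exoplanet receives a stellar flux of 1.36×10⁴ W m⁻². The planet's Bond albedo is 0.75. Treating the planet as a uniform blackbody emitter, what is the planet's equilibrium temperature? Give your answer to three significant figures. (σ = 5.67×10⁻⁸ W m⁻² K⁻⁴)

T_eq ≈ 350 K

Energy balance: absorbed = emitted ⇒ πR²·S(1−A) = 4πR²·σT_eq⁴, so T_eq⁴ = S(1−A)/(4σ).
T_eq = [1.36×10⁴ × 0.25 / (4 × 5.67×10⁻⁸)]^(1/4) = (1.50×10¹⁰)^(1/4) = 350 K.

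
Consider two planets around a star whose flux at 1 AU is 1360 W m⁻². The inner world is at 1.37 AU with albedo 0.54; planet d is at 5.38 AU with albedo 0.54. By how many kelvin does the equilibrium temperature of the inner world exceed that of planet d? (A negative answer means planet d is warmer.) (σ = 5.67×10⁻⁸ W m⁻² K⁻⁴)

T_eq = [S₀(1−A)/(4σd²)]^(1/4), so T ∝ (1−A)^(1/4) / √d.
T₁ = [1360×0.46/(4×5.67×10⁻⁸×1.37²)]^(1/4) = 195.80 K.
T₂ = [1360×0.46/(4×5.67×10⁻⁸×5.38²)]^(1/4) = 98.80 K.

ΔT ≈ 97.0 K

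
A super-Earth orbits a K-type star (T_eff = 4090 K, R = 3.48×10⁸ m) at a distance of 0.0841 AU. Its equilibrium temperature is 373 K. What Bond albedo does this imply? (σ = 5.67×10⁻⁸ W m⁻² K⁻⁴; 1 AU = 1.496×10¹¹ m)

d = 0.0841 AU = 1.26×10¹⁰ m.
L = 4πR_⋆²σT_⋆⁴ = 4π(3.48×10⁸)² × 5.67×10⁻⁸ × (4090)⁴ = 2.41×10²⁵ W.
S = L/(4πd²) = 1.21×10⁴ W m⁻².
From T_eq⁴ = S(1−A)/(4σ): 1−A = 4σT_eq⁴/S.
1−A = 4 × 5.67×10⁻⁸ × (373)⁴ / 1.21×10⁴ = 0.362.

A ≈ 0.64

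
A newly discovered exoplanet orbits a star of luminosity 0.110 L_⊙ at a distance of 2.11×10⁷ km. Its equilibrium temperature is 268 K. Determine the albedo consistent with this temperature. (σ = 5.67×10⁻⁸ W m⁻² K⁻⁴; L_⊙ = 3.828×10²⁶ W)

d = 2.11×10⁷ km = 2.11×10¹⁰ m.
L = 0.110 × 3.828×10²⁶ = 4.21×10²⁵ W.
Flux: S = L/(4πd²) = 4.21×10²⁵/(4π×(2.11×10¹⁰)²) = 7530 W m⁻².
From T_eq⁴ = S(1−A)/(4σ): 1−A = 4σT_eq⁴/S.
1−A = 4 × 5.67×10⁻⁸ × (268)⁴ / 7530 = 0.155.

A ≈ 0.84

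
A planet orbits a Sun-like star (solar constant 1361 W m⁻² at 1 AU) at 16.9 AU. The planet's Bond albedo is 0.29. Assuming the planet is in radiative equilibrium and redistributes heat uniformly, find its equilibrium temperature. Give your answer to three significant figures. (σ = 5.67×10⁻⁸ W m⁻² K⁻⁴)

Flux at 16.9 AU: S = 1361/16.9² = 4.77 W m⁻².
Energy balance: absorbed = emitted ⇒ πR²·S(1−A) = 4πR²·σT_eq⁴, so T_eq⁴ = S(1−A)/(4σ).
T_eq = [4.77 × 0.71 / (4 × 5.67×10⁻⁸)]^(1/4) = (1.49×10⁷)^(1/4) = 62.1 K.

T_eq ≈ 62.1 K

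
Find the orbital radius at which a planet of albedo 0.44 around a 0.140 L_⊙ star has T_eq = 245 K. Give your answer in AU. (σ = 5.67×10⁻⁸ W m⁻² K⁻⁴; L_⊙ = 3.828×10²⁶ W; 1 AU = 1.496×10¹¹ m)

d ≈ 0.361 AU

L = 0.140 × 3.828×10²⁶ = 5.36×10²⁵ W.
From T_eq⁴ = L(1−A)/(16πσd²): d = √[L(1−A)/(16πσT_eq⁴)].
d = √[5.36×10²⁵ × 0.56 / (16π × 5.67×10⁻⁸ × (245)⁴)] = 5.41×10¹⁰ m = 0.361 AU.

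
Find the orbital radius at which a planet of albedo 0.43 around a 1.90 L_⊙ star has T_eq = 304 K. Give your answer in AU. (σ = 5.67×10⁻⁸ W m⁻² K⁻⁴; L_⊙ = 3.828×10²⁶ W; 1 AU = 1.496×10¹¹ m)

d ≈ 0.872 AU

L = 1.90 × 3.828×10²⁶ = 7.27×10²⁶ W.
From T_eq⁴ = L(1−A)/(16πσd²): d = √[L(1−A)/(16πσT_eq⁴)].
d = √[7.27×10²⁶ × 0.57 / (16π × 5.67×10⁻⁸ × (304)⁴)] = 1.31×10¹¹ m = 0.872 AU.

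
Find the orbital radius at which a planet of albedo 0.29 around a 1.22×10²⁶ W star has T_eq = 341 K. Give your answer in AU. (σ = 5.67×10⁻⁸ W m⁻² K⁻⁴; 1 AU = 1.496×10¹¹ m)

d ≈ 0.317 AU

From T_eq⁴ = L(1−A)/(16πσd²): d = √[L(1−A)/(16πσT_eq⁴)].
d = √[1.22×10²⁶ × 0.71 / (16π × 5.67×10⁻⁸ × (341)⁴)] = 4.74×10¹⁰ m = 0.317 AU.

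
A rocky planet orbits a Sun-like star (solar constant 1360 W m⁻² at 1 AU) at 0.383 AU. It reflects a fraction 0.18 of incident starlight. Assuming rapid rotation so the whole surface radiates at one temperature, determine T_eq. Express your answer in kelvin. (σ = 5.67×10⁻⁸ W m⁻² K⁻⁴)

T_eq ≈ 428 K

Flux at 0.383 AU: S = 1360/0.383² = 9270 W m⁻².
Energy balance: absorbed = emitted ⇒ πR²·S(1−A) = 4πR²·σT_eq⁴, so T_eq⁴ = S(1−A)/(4σ).
T_eq = [9270 × 0.82 / (4 × 5.67×10⁻⁸)]^(1/4) = (3.35×10¹⁰)^(1/4) = 428 K.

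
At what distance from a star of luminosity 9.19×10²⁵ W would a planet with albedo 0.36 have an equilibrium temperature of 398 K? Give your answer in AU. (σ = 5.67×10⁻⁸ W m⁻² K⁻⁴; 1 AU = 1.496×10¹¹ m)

From T_eq⁴ = L(1−A)/(16πσd²): d = √[L(1−A)/(16πσT_eq⁴)].
d = √[9.19×10²⁵ × 0.64 / (16π × 5.67×10⁻⁸ × (398)⁴)] = 2.87×10¹⁰ m = 0.192 AU.

d ≈ 0.192 AU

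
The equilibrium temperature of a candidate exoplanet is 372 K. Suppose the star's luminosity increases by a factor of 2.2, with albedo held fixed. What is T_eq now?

T_eq ≈ 453 K

T_eq ∝ L^(1/4) · d^(−1/2).
T′ = 372 × 2.2^(1/4) = 453 K.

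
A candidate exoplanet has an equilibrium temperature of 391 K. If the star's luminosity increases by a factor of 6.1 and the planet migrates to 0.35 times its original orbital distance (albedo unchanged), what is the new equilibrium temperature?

T_eq ∝ L^(1/4) · d^(−1/2).
T′ = 391 × 6.1^(1/4) / 0.35^(1/2) = 1040 K.

T_eq ≈ 1040 K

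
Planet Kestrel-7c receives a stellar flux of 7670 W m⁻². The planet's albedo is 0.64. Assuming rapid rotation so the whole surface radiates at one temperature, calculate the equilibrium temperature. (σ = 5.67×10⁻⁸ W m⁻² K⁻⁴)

T_eq ≈ 332 K

Energy balance: absorbed = emitted ⇒ πR²·S(1−A) = 4πR²·σT_eq⁴, so T_eq⁴ = S(1−A)/(4σ).
T_eq = [7670 × 0.36 / (4 × 5.67×10⁻⁸)]^(1/4) = (1.22×10¹⁰)^(1/4) = 332 K.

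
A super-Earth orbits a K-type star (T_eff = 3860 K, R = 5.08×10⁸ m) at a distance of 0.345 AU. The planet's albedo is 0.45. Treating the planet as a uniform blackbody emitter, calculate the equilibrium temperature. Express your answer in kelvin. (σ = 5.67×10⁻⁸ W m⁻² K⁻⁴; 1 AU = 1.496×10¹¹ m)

T_eq ≈ 233 K

d = 0.345 AU = 5.16×10¹⁰ m.
L = 4πR_⋆²σT_⋆⁴ = 4π(5.08×10⁸)² × 5.67×10⁻⁸ × (3860)⁴ = 4.08×10²⁵ W.
S = L/(4πd²) = 1220 W m⁻².
Energy balance: absorbed = emitted ⇒ πR²·S(1−A) = 4πR²·σT_eq⁴, so T_eq⁴ = S(1−A)/(4σ).
T_eq = [1220 × 0.55 / (4 × 5.67×10⁻⁸)]^(1/4) = (2.96×10⁹)^(1/4) = 233 K.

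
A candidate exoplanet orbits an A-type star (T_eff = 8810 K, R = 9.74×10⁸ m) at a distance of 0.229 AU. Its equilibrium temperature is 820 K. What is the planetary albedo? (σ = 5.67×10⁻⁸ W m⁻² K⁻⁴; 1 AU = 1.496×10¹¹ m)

A ≈ 0.63

d = 0.229 AU = 3.43×10¹⁰ m.
L = 4πR_⋆²σT_⋆⁴ = 4π(9.74×10⁸)² × 5.67×10⁻⁸ × (8810)⁴ = 4.07×10²⁷ W.
S = L/(4πd²) = 2.76×10⁵ W m⁻².
From T_eq⁴ = S(1−A)/(4σ): 1−A = 4σT_eq⁴/S.
1−A = 4 × 5.67×10⁻⁸ × (820)⁴ / 2.76×10⁵ = 0.371.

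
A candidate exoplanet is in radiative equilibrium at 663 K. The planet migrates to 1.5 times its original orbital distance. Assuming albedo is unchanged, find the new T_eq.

T_eq ≈ 541 K

T_eq ∝ L^(1/4) · d^(−1/2).
T′ = 663 / 1.5^(1/2) = 541 K.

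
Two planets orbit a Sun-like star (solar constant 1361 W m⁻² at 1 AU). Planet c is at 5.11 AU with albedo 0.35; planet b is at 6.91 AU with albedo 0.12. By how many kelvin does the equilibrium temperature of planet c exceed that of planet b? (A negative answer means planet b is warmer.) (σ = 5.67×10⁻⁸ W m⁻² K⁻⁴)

T_eq = [S₀(1−A)/(4σd²)]^(1/4), so T ∝ (1−A)^(1/4) / √d.
T₁ = [1361×0.65/(4×5.67×10⁻⁸×5.11²)]^(1/4) = 110.55 K.
T₂ = [1361×0.88/(4×5.67×10⁻⁸×6.91²)]^(1/4) = 102.55 K.

ΔT ≈ 8.0 K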